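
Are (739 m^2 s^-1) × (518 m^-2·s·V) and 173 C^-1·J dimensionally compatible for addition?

Yes

Reduce each to base SI dimensions:
  (739 m^2 s^-1) × (518 m^-2·s·V):  [m²·s⁻¹] · [kg·s⁻²·A⁻¹] = kg·m²·s⁻³·A⁻¹
  173 C^-1·J:  J·C⁻¹ = N·m·(s·A)⁻¹ = kg·m²·s⁻³·A⁻¹
Both are kg·m²·s⁻³·A⁻¹, so they have the same dimensions and can be added.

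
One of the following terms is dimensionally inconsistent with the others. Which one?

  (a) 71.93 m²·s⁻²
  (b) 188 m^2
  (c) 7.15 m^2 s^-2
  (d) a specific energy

Dimensions:
  (a) m²·s⁻²
  (b) m²
  (c) m²·s⁻²
  (d) [specific energy] = m²·s⁻²
All reduce to m²·s⁻² except (b), which is m².

(b)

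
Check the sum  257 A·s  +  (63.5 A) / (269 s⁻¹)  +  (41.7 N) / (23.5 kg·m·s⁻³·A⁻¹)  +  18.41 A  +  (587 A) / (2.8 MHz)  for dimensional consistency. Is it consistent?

Reduce each to base SI dimensions:
  257 A·s:  A·s = s·A
  (63.5 A) / (269 s⁻¹):  [A] / [s⁻¹] = s·A
  (41.7 N) / (23.5 kg·m·s⁻³·A⁻¹):  [kg·m·s⁻²] / [kg·m·s⁻³·A⁻¹] = s·A
  18.41 A:  A
  (587 A) / (2.8 MHz):  [A] / [s⁻¹] = s·A
The terms do not share a single dimension (A vs s·A).

No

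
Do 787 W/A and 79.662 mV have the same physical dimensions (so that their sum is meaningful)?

Yes

Reduce each to base SI dimensions:
  787 W/A:  W·A⁻¹ = J·s⁻¹·A⁻¹ = kg·m²·s⁻³·A⁻¹
  79.662 mV:  V = J·C⁻¹ = kg·m²·s⁻³·A⁻¹
Both are kg·m²·s⁻³·A⁻¹, so they have the same dimensions and can be added.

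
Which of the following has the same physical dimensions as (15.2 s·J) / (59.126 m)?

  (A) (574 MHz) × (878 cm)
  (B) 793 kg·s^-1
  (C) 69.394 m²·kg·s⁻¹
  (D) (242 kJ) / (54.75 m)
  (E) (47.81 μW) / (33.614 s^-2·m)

Reference: [kg·m²·s⁻¹] / [m] = kg·m·s⁻¹.
Each option:
  (A) [s⁻¹] · [m] = m·s⁻¹
  (B) kg·s⁻¹
  (C) kg·m²·s⁻¹
  (D) [kg·m²·s⁻²] / [m] = kg·m·s⁻²
  (E) [kg·m²·s⁻³] / [m·s⁻²] = kg·m·s⁻¹  ← same
Only (E) matches kg·m·s⁻¹.

(E)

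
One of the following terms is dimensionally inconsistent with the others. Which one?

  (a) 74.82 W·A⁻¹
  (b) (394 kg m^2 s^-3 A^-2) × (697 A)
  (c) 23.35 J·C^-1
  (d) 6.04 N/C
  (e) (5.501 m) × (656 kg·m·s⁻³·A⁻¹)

(d)

Dimensions:
  (a) W·A⁻¹ = J·s⁻¹·A⁻¹ = kg·m²·s⁻³·A⁻¹
  (b) [kg·m²·s⁻³·A⁻²] · [A] = kg·m²·s⁻³·A⁻¹
  (c) J·C⁻¹ = N·m·(s·A)⁻¹ = kg·m²·s⁻³·A⁻¹
  (d) N·C⁻¹ = kg·m·s⁻²·(s·A)⁻¹ = kg·m·s⁻³·A⁻¹
  (e) [m] · [kg·m·s⁻³·A⁻¹] = kg·m²·s⁻³·A⁻¹
All reduce to kg·m²·s⁻³·A⁻¹ except (d), which is kg·m·s⁻³·A⁻¹.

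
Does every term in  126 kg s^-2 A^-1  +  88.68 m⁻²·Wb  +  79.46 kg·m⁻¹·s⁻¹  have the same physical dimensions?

No

Dimensions:
  126 kg s^-2 A^-1:  kg·s⁻²·A⁻¹
  88.68 m⁻²·Wb:  Wb·m⁻² = V·s·m⁻² = kg·s⁻²·A⁻¹
  79.46 kg·m⁻¹·s⁻¹:  kg·m⁻¹·s⁻¹
The terms do not share a single dimension (kg·m⁻¹·s⁻¹ vs kg·s⁻²·A⁻¹).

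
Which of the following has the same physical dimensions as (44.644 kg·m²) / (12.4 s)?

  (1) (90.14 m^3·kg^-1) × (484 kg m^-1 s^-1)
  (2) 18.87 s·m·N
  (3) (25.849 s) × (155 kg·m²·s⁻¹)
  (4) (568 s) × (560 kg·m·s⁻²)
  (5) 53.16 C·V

Reference: [kg·m²] / [s] = kg·m²·s⁻¹.
Each option:
  (1) [kg⁻¹·m³] · [kg·m⁻¹·s⁻¹] = m²·s⁻¹
  (2) N·m·s = kg·m·s⁻²·m·s = kg·m²·s⁻¹  ← same
  (3) [s] · [kg·m²·s⁻¹] = kg·m²
  (4) [s] · [kg·m·s⁻²] = kg·m·s⁻¹
  (5) C·V = s·A·J·C⁻¹ = kg·m²·s⁻²
Only (2) matches kg·m²·s⁻¹.

(2)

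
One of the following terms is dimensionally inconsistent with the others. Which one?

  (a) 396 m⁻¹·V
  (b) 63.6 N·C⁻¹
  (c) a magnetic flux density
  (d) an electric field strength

Reduce each to base SI dimensions:
  (a) V·m⁻¹ = J·C⁻¹·m⁻¹ = kg·m·s⁻³·A⁻¹
  (b) N·C⁻¹ = kg·m·s⁻²·(s·A)⁻¹ = kg·m·s⁻³·A⁻¹
  (c) [magnetic flux density] = kg·s⁻²·A⁻¹
  (d) [electric field strength] = kg·m·s⁻³·A⁻¹
All reduce to kg·m·s⁻³·A⁻¹ except (c), which is kg·s⁻²·A⁻¹.

(c)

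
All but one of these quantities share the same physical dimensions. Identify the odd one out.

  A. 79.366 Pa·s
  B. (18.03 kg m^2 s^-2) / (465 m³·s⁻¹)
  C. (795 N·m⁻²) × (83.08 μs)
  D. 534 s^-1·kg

D.

Work out the base dimensions of each:
  A. Pa·s = N·m⁻²·s = kg·m⁻¹·s⁻¹
  B. [kg·m²·s⁻²] / [m³·s⁻¹] = kg·m⁻¹·s⁻¹
  C. [kg·m⁻¹·s⁻²] · [s] = kg·m⁻¹·s⁻¹
  D. kg·s⁻¹
All reduce to kg·m⁻¹·s⁻¹ except D., which is kg·s⁻¹.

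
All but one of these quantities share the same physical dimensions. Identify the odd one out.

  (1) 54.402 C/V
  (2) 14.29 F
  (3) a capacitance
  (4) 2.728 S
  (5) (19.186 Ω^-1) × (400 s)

Reduce each to base SI dimensions:
  (1) C·V⁻¹ = s·A·(J·C⁻¹)⁻¹ = kg⁻¹·m⁻²·s⁴·A²
  (2) F = C·V⁻¹ = kg⁻¹·m⁻²·s⁴·A²
  (3) [capacitance] = kg⁻¹·m⁻²·s⁴·A²
  (4) S = Ω⁻¹ = kg⁻¹·m⁻²·s³·A²
  (5) [kg⁻¹·m⁻²·s³·A²] · [s] = kg⁻¹·m⁻²·s⁴·A²
All reduce to kg⁻¹·m⁻²·s⁴·A² except (4), which is kg⁻¹·m⁻²·s³·A².

(4)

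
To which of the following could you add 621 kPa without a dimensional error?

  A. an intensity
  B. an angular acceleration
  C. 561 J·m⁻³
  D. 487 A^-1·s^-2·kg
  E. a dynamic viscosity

Reference: Pa = N·m⁻² = kg·m⁻¹·s⁻².
Each option:
  A. [intensity] = kg·s⁻³
  B. [angular acceleration] = s⁻²
  C. J·m⁻³ = N·m·m⁻³ = kg·m⁻¹·s⁻²  ← same
  D. kg·s⁻²·A⁻¹
  E. [dynamic viscosity] = kg·m⁻¹·s⁻¹
Only C. matches kg·m⁻¹·s⁻².

C.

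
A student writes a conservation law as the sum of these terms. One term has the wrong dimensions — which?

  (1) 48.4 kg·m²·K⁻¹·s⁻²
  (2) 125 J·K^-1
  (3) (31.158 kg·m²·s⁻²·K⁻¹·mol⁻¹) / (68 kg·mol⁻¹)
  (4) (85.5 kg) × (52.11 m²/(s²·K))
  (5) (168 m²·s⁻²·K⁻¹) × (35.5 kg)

(3)

In SI base units:
  (1) kg·m²·s⁻²·K⁻¹
  (2) J·K⁻¹ = N·m·K⁻¹ = kg·m²·s⁻²·K⁻¹
  (3) [kg·m²·s⁻²·K⁻¹·mol⁻¹] / [kg·mol⁻¹] = m²·s⁻²·K⁻¹
  (4) [kg] · [m²·s⁻²·K⁻¹] = kg·m²·s⁻²·K⁻¹
  (5) [m²·s⁻²·K⁻¹] · [kg] = kg·m²·s⁻²·K⁻¹
All reduce to kg·m²·s⁻²·K⁻¹ except (3), which is m²·s⁻²·K⁻¹.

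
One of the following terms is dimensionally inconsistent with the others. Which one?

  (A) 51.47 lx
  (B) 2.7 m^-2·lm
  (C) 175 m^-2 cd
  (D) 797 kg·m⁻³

Work out the base dimensions of each:
  (A) lx = lm·m⁻² = m⁻²·cd
  (B) lm·m⁻² = cd·m⁻² = m⁻²·cd
  (C) m⁻²·cd
  (D) kg·m⁻³
All reduce to m⁻²·cd except (D), which is kg·m⁻³.

(D)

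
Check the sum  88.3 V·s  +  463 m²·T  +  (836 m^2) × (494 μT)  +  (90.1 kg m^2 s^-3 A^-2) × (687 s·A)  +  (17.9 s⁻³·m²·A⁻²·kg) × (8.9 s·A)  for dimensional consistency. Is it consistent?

Reduce each to base SI dimensions:
  88.3 V·s:  V·s = J·C⁻¹·s = kg·m²·s⁻²·A⁻¹
  463 m²·T:  T·m² = Wb·m⁻²·m² = kg·m²·s⁻²·A⁻¹
  (836 m^2) × (494 μT):  [m²] · [kg·s⁻²·A⁻¹] = kg·m²·s⁻²·A⁻¹
  (90.1 kg m^2 s^-3 A^-2) × (687 s·A):  [kg·m²·s⁻³·A⁻²] · [s·A] = kg·m²·s⁻²·A⁻¹
  (17.9 s⁻³·m²·A⁻²·kg) × (8.9 s·A):  [kg·m²·s⁻³·A⁻²] · [s·A] = kg·m²·s⁻²·A⁻¹
Every term reduces to kg·m²·s⁻²·A⁻¹.

Yes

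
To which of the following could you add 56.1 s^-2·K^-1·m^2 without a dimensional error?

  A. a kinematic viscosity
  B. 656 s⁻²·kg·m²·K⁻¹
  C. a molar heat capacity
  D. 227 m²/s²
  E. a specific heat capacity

Reference: m²·s⁻²·K⁻¹.
Each option:
  A. [kinematic viscosity] = m²·s⁻¹
  B. kg·m²·s⁻²·K⁻¹
  C. [molar heat capacity] = kg·m²·s⁻²·K⁻¹·mol⁻¹
  D. m²·s⁻²
  E. [specific heat capacity] = m²·s⁻²·K⁻¹  ← same
Only E. matches m²·s⁻²·K⁻¹.

E.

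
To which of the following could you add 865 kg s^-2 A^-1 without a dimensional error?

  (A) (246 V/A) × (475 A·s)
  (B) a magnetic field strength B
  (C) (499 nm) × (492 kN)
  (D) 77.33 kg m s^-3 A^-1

(B)

Reference: kg·s⁻²·A⁻¹.
Each option:
  (A) [kg·m²·s⁻³·A⁻²] · [s·A] = kg·m²·s⁻²·A⁻¹
  (B) [magnetic field strength B] = kg·s⁻²·A⁻¹  ← same
  (C) [m] · [kg·m·s⁻²] = kg·m²·s⁻²
  (D) kg·m·s⁻³·A⁻¹
Only (B) matches kg·s⁻²·A⁻¹.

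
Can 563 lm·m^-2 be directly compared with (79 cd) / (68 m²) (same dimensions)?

Expand each in SI base units:
  563 lm·m^-2:  lm·m⁻² = cd·m⁻² = m⁻²·cd
  (79 cd) / (68 m²):  [cd] / [m²] = m⁻²·cd
Both are m⁻²·cd, so they have the same dimensions and can be added.

Yes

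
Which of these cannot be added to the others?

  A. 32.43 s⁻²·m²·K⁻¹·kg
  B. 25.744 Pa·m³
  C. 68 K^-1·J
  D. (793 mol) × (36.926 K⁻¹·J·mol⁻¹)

In SI base units:
  A. kg·m²·s⁻²·K⁻¹
  B. Pa·m³ = N·m⁻²·m³ = kg·m²·s⁻²
  C. J·K⁻¹ = N·m·K⁻¹ = kg·m²·s⁻²·K⁻¹
  D. [mol] · [kg·m²·s⁻²·K⁻¹·mol⁻¹] = kg·m²·s⁻²·K⁻¹
All reduce to kg·m²·s⁻²·K⁻¹ except B., which is kg·m²·s⁻².

B.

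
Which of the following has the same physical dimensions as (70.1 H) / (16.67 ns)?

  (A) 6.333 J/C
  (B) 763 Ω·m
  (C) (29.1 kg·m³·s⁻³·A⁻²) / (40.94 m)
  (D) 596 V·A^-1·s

(C)

Reference: [kg·m²·s⁻²·A⁻²] / [s] = kg·m²·s⁻³·A⁻².
Each option:
  (A) J·C⁻¹ = N·m·(s·A)⁻¹ = kg·m²·s⁻³·A⁻¹
  (B) Ω·m = V·A⁻¹·m = kg·m³·s⁻³·A⁻²
  (C) [kg·m³·s⁻³·A⁻²] / [m] = kg·m²·s⁻³·A⁻²  ← same
  (D) V·s·A⁻¹ = J·C⁻¹·s·A⁻¹ = kg·m²·s⁻²·A⁻²
Only (C) matches kg·m²·s⁻³·A⁻².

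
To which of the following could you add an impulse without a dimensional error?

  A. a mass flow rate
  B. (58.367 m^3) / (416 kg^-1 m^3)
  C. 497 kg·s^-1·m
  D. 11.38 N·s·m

Reference: [impulse] = kg·m·s⁻¹.
Each option:
  A. [mass flow rate] = kg·s⁻¹
  B. [m³] / [kg⁻¹·m³] = kg
  C. kg·m·s⁻¹  ← same
  D. N·m·s = kg·m·s⁻²·m·s = kg·m²·s⁻¹
Only C. matches kg·m·s⁻¹.

C.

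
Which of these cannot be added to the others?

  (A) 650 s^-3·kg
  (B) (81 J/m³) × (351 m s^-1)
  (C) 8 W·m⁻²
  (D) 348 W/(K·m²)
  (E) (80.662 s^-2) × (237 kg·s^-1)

(D)

Work out the base dimensions of each:
  (A) kg·s⁻³
  (B) [kg·m⁻¹·s⁻²] · [m·s⁻¹] = kg·s⁻³
  (C) W·m⁻² = J·s⁻¹·m⁻² = kg·s⁻³
  (D) W·m⁻²·K⁻¹ = J·s⁻¹·m⁻²·K⁻¹ = kg·s⁻³·K⁻¹
  (E) [s⁻²] · [kg·s⁻¹] = kg·s⁻³
All reduce to kg·s⁻³ except (D), which is kg·s⁻³·K⁻¹.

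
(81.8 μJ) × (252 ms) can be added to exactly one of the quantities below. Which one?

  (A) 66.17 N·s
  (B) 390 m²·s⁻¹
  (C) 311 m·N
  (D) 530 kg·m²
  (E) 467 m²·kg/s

(E)

Reference: [kg·m²·s⁻²] · [s] = kg·m²·s⁻¹.
Each option:
  (A) N·s = kg·m·s⁻²·s = kg·m·s⁻¹
  (B) m²·s⁻¹
  (C) N·m = kg·m·s⁻²·m = kg·m²·s⁻²
  (D) kg·m²
  (E) kg·m²·s⁻¹  ← same
Only (E) matches kg·m²·s⁻¹.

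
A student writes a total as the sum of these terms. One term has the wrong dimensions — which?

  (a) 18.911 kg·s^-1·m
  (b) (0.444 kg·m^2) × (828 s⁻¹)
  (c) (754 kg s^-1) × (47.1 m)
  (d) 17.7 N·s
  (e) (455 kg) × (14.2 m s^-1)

In SI base units:
  (a) kg·m·s⁻¹
  (b) [kg·m²] · [s⁻¹] = kg·m²·s⁻¹
  (c) [kg·s⁻¹] · [m] = kg·m·s⁻¹
  (d) N·s = kg·m·s⁻²·s = kg·m·s⁻¹
  (e) [kg] · [m·s⁻¹] = kg·m·s⁻¹
All reduce to kg·m·s⁻¹ except (b), which is kg·m²·s⁻¹.

(b)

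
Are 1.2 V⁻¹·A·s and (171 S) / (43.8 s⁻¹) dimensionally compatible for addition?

Expand each in SI base units:
  1.2 V⁻¹·A·s:  A·s·V⁻¹ = A·s·(J·C⁻¹)⁻¹ = kg⁻¹·m⁻²·s⁴·A²
  (171 S) / (43.8 s⁻¹):  [kg⁻¹·m⁻²·s³·A²] / [s⁻¹] = kg⁻¹·m⁻²·s⁴·A²
Both are kg⁻¹·m⁻²·s⁴·A², so they have the same dimensions and can be added.

Yes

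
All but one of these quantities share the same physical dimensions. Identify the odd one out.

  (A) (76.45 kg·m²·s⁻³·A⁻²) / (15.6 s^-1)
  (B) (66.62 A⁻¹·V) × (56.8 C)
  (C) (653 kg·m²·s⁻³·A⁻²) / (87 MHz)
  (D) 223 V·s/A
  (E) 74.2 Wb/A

Dimensions:
  (A) [kg·m²·s⁻³·A⁻²] / [s⁻¹] = kg·m²·s⁻²·A⁻²
  (B) [kg·m²·s⁻³·A⁻²] · [s·A] = kg·m²·s⁻²·A⁻¹
  (C) [kg·m²·s⁻³·A⁻²] / [s⁻¹] = kg·m²·s⁻²·A⁻²
  (D) V·s·A⁻¹ = J·C⁻¹·s·A⁻¹ = kg·m²·s⁻²·A⁻²
  (E) Wb·A⁻¹ = V·s·A⁻¹ = kg·m²·s⁻²·A⁻²
All reduce to kg·m²·s⁻²·A⁻² except (B), which is kg·m²·s⁻²·A⁻¹.

(B)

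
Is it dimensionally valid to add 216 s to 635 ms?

In SI base units:
  216 s:  s
  635 ms:  s
Both are s, so they have the same dimensions and can be added.

Yes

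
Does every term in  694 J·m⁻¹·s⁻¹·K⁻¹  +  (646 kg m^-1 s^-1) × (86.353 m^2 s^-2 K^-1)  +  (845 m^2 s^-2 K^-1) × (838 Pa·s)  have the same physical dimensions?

Dimensions:
  694 J·m⁻¹·s⁻¹·K⁻¹:  J·s⁻¹·m⁻¹·K⁻¹ = N·m·s⁻¹·m⁻¹·K⁻¹ = kg·m·s⁻³·K⁻¹
  (646 kg m^-1 s^-1) × (86.353 m^2 s^-2 K^-1):  [kg·m⁻¹·s⁻¹] · [m²·s⁻²·K⁻¹] = kg·m·s⁻³·K⁻¹
  (845 m^2 s^-2 K^-1) × (838 Pa·s):  [m²·s⁻²·K⁻¹] · [kg·m⁻¹·s⁻¹] = kg·m·s⁻³·K⁻¹
Every term reduces to kg·m·s⁻³·K⁻¹.

Yes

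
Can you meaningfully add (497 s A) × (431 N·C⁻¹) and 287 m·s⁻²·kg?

Yes

Reduce each to base SI dimensions:
  (497 s A) × (431 N·C⁻¹):  [s·A] · [kg·m·s⁻³·A⁻¹] = kg·m·s⁻²
  287 m·s⁻²·kg:  kg·m·s⁻²
Both are kg·m·s⁻², so they have the same dimensions and can be added.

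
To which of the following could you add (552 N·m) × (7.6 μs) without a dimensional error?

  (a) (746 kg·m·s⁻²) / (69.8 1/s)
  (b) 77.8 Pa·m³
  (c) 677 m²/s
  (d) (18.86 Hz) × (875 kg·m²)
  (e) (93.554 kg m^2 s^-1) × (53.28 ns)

(d)

Reference: [kg·m²·s⁻²] · [s] = kg·m²·s⁻¹.
Each option:
  (a) [kg·m·s⁻²] / [s⁻¹] = kg·m·s⁻¹
  (b) Pa·m³ = N·m⁻²·m³ = kg·m²·s⁻²
  (c) m²·s⁻¹
  (d) [s⁻¹] · [kg·m²] = kg·m²·s⁻¹  ← same
  (e) [kg·m²·s⁻¹] · [s] = kg·m²
Only (d) matches kg·m²·s⁻¹.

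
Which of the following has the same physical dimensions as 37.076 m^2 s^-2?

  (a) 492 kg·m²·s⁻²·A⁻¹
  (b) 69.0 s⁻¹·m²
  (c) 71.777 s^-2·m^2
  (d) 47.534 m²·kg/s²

(c)

Reference: m²·s⁻².
Each option:
  (a) kg·m²·s⁻²·A⁻¹
  (b) m²·s⁻¹
  (c) m²·s⁻²  ← same
  (d) kg·m²·s⁻²
Only (c) matches m²·s⁻².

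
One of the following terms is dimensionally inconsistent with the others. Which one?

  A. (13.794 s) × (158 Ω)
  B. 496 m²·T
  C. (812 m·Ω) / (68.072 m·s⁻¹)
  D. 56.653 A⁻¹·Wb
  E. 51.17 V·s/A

In SI base units:
  A. [s] · [kg·m²·s⁻³·A⁻²] = kg·m²·s⁻²·A⁻²
  B. T·m² = Wb·m⁻²·m² = kg·m²·s⁻²·A⁻¹
  C. [kg·m³·s⁻³·A⁻²] / [m·s⁻¹] = kg·m²·s⁻²·A⁻²
  D. Wb·A⁻¹ = V·s·A⁻¹ = kg·m²·s⁻²·A⁻²
  E. V·s·A⁻¹ = J·C⁻¹·s·A⁻¹ = kg·m²·s⁻²·A⁻²
All reduce to kg·m²·s⁻²·A⁻² except B., which is kg·m²·s⁻²·A⁻¹.

B.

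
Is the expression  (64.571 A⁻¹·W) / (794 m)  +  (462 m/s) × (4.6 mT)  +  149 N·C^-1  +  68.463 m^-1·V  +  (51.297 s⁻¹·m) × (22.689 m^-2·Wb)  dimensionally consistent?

Dimensions:
  (64.571 A⁻¹·W) / (794 m):  [kg·m²·s⁻³·A⁻¹] / [m] = kg·m·s⁻³·A⁻¹
  (462 m/s) × (4.6 mT):  [m·s⁻¹] · [kg·s⁻²·A⁻¹] = kg·m·s⁻³·A⁻¹
  149 N·C^-1:  N·C⁻¹ = kg·m·s⁻²·(s·A)⁻¹ = kg·m·s⁻³·A⁻¹
  68.463 m^-1·V:  V·m⁻¹ = J·C⁻¹·m⁻¹ = kg·m·s⁻³·A⁻¹
  (51.297 s⁻¹·m) × (22.689 m^-2·Wb):  [m·s⁻¹] · [kg·s⁻²·A⁻¹] = kg·m·s⁻³·A⁻¹
Every term reduces to kg·m·s⁻³·A⁻¹.

Yes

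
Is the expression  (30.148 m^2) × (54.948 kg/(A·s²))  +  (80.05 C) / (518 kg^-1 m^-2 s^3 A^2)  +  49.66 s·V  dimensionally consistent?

Expand each in SI base units:
  (30.148 m^2) × (54.948 kg/(A·s²)):  [m²] · [kg·s⁻²·A⁻¹] = kg·m²·s⁻²·A⁻¹
  (80.05 C) / (518 kg^-1 m^-2 s^3 A^2):  [s·A] / [kg⁻¹·m⁻²·s³·A²] = kg·m²·s⁻²·A⁻¹
  49.66 s·V:  V·s = J·C⁻¹·s = kg·m²·s⁻²·A⁻¹
Every term reduces to kg·m²·s⁻²·A⁻¹.

Yes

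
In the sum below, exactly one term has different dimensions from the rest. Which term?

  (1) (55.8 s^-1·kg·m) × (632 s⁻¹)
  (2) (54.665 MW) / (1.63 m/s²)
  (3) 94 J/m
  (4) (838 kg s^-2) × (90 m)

Work out the base dimensions of each:
  (1) [kg·m·s⁻¹] · [s⁻¹] = kg·m·s⁻²
  (2) [kg·m²·s⁻³] / [m·s⁻²] = kg·m·s⁻¹
  (3) J·m⁻¹ = N·m·m⁻¹ = kg·m·s⁻²
  (4) [kg·s⁻²] · [m] = kg·m·s⁻²
All reduce to kg·m·s⁻² except (2), which is kg·m·s⁻¹.

(2)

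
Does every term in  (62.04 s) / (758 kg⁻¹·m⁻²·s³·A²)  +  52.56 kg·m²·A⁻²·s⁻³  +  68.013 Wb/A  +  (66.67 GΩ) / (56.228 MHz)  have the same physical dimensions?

No

In SI base units:
  (62.04 s) / (758 kg⁻¹·m⁻²·s³·A²):  [s] / [kg⁻¹·m⁻²·s³·A²] = kg·m²·s⁻²·A⁻²
  52.56 kg·m²·A⁻²·s⁻³:  kg·m²·s⁻³·A⁻²
  68.013 Wb/A:  Wb·A⁻¹ = V·s·A⁻¹ = kg·m²·s⁻²·A⁻²
  (66.67 GΩ) / (56.228 MHz):  [kg·m²·s⁻³·A⁻²] / [s⁻¹] = kg·m²·s⁻²·A⁻²
The terms do not share a single dimension (kg·m²·s⁻²·A⁻² vs kg·m²·s⁻³·A⁻²).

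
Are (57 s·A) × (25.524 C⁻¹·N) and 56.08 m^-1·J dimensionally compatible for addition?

In SI base units:
  (57 s·A) × (25.524 C⁻¹·N):  [s·A] · [kg·m·s⁻³·A⁻¹] = kg·m·s⁻²
  56.08 m^-1·J:  J·m⁻¹ = N·m·m⁻¹ = kg·m·s⁻²
Both are kg·m·s⁻², so they have the same dimensions and can be added.

Yes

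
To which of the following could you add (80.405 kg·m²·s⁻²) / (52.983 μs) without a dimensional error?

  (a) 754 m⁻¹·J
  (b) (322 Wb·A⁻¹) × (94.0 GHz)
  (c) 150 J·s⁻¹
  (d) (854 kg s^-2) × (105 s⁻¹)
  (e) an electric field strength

Reference: [kg·m²·s⁻²] / [s] = kg·m²·s⁻³.
Each option:
  (a) J·m⁻¹ = N·m·m⁻¹ = kg·m·s⁻²
  (b) [kg·m²·s⁻²·A⁻²] · [s⁻¹] = kg·m²·s⁻³·A⁻²
  (c) J·s⁻¹ = N·m·s⁻¹ = kg·m²·s⁻³  ← same
  (d) [kg·s⁻²] · [s⁻¹] = kg·s⁻³
  (e) [electric field strength] = kg·m·s⁻³·A⁻¹
Only (c) matches kg·m²·s⁻³.

(c)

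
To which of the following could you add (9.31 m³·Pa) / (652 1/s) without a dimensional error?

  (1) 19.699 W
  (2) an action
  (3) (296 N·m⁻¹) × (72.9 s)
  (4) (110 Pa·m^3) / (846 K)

(2)

Reference: [kg·m²·s⁻²] / [s⁻¹] = kg·m²·s⁻¹.
Each option:
  (1) W = J·s⁻¹ = kg·m²·s⁻³
  (2) [action] = kg·m²·s⁻¹  ← same
  (3) [kg·s⁻²] · [s] = kg·s⁻¹
  (4) [kg·m²·s⁻²] / [K] = kg·m²·s⁻²·K⁻¹
Only (2) matches kg·m²·s⁻¹.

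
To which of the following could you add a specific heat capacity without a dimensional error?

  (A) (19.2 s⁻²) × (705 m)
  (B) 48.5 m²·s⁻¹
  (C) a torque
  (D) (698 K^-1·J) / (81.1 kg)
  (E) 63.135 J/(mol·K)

Reference: [specific heat capacity] = m²·s⁻²·K⁻¹.
Each option:
  (A) [s⁻²] · [m] = m·s⁻²
  (B) m²·s⁻¹
  (C) [torque] = kg·m²·s⁻²
  (D) [kg·m²·s⁻²·K⁻¹] / [kg] = m²·s⁻²·K⁻¹  ← same
  (E) J·mol⁻¹·K⁻¹ = N·m·mol⁻¹·K⁻¹ = kg·m²·s⁻²·K⁻¹·mol⁻¹
Only (D) matches m²·s⁻²·K⁻¹.

(D)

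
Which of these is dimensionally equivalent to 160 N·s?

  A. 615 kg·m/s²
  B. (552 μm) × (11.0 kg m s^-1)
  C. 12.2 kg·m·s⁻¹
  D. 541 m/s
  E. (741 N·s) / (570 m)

C.

Reference: N·s = kg·m·s⁻²·s = kg·m·s⁻¹.
Each option:
  A. kg·m·s⁻²
  B. [m] · [kg·m·s⁻¹] = kg·m²·s⁻¹
  C. kg·m·s⁻¹  ← same
  D. m·s⁻¹
  E. [kg·m·s⁻¹] / [m] = kg·s⁻¹
Only C. matches kg·m·s⁻¹.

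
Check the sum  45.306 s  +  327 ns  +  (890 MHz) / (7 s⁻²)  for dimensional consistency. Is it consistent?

Yes

Reduce each to base SI dimensions:
  45.306 s:  s
  327 ns:  s
  (890 MHz) / (7 s⁻²):  [s⁻¹] / [s⁻²] = s
Every term reduces to s.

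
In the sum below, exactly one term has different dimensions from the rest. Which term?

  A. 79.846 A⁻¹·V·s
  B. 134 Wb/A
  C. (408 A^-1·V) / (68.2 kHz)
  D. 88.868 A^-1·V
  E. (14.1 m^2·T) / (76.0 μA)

D.

Dimensions:
  A. V·s·A⁻¹ = J·C⁻¹·s·A⁻¹ = kg·m²·s⁻²·A⁻²
  B. Wb·A⁻¹ = V·s·A⁻¹ = kg·m²·s⁻²·A⁻²
  C. [kg·m²·s⁻³·A⁻²] / [s⁻¹] = kg·m²·s⁻²·A⁻²
  D. V·A⁻¹ = J·C⁻¹·A⁻¹ = kg·m²·s⁻³·A⁻²
  E. [kg·m²·s⁻²·A⁻¹] / [A] = kg·m²·s⁻²·A⁻²
All reduce to kg·m²·s⁻²·A⁻² except D., which is kg·m²·s⁻³·A⁻².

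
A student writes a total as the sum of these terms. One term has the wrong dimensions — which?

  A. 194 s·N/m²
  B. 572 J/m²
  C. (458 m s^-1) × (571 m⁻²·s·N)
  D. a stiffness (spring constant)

Dimensions:
  A. N·s·m⁻² = kg·m·s⁻²·s·m⁻² = kg·m⁻¹·s⁻¹
  B. J·m⁻² = N·m·m⁻² = kg·s⁻²
  C. [m·s⁻¹] · [kg·m⁻¹·s⁻¹] = kg·s⁻²
  D. [stiffness (spring constant)] = kg·s⁻²
All reduce to kg·s⁻² except A., which is kg·m⁻¹·s⁻¹.

A.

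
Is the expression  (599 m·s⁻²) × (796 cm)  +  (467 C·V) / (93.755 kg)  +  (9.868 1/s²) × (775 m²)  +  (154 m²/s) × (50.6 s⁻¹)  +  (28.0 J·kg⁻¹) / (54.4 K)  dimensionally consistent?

No

Reduce each to base SI dimensions:
  (599 m·s⁻²) × (796 cm):  [m·s⁻²] · [m] = m²·s⁻²
  (467 C·V) / (93.755 kg):  [kg·m²·s⁻²] / [kg] = m²·s⁻²
  (9.868 1/s²) × (775 m²):  [s⁻²] · [m²] = m²·s⁻²
  (154 m²/s) × (50.6 s⁻¹):  [m²·s⁻¹] · [s⁻¹] = m²·s⁻²
  (28.0 J·kg⁻¹) / (54.4 K):  [m²·s⁻²] / [K] = m²·s⁻²·K⁻¹
The terms do not share a single dimension (m²·s⁻² vs m²·s⁻²·K⁻¹).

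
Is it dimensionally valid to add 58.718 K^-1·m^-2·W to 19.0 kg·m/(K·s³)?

No

Reduce each to base SI dimensions:
  58.718 K^-1·m^-2·W:  W·m⁻²·K⁻¹ = J·s⁻¹·m⁻²·K⁻¹ = kg·s⁻³·K⁻¹
  19.0 kg·m/(K·s³):  kg·m·s⁻³·K⁻¹
kg·s⁻³·K⁻¹ ≠ kg·m·s⁻³·K⁻¹, so they cannot be added.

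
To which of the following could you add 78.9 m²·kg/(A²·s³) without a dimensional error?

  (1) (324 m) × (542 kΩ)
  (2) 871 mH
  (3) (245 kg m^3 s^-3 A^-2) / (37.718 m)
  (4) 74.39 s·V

(3)

Reference: kg·m²·s⁻³·A⁻².
Each option:
  (1) [m] · [kg·m²·s⁻³·A⁻²] = kg·m³·s⁻³·A⁻²
  (2) H = V·s·A⁻¹ = kg·m²·s⁻²·A⁻²
  (3) [kg·m³·s⁻³·A⁻²] / [m] = kg·m²·s⁻³·A⁻²  ← same
  (4) V·s = J·C⁻¹·s = kg·m²·s⁻²·A⁻¹
Only (3) matches kg·m²·s⁻³·A⁻².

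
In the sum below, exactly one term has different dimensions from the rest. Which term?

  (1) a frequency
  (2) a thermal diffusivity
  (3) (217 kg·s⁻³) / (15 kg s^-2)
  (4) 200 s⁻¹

(2)

In SI base units:
  (1) [frequency] = s⁻¹
  (2) [thermal diffusivity] = m²·s⁻¹
  (3) [kg·s⁻³] / [kg·s⁻²] = s⁻¹
  (4) s⁻¹
All reduce to s⁻¹ except (2), which is m²·s⁻¹.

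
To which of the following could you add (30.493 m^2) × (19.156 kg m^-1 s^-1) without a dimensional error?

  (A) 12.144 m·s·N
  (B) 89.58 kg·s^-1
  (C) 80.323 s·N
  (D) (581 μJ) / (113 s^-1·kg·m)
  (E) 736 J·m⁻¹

Reference: [m²] · [kg·m⁻¹·s⁻¹] = kg·m·s⁻¹.
Each option:
  (A) N·m·s = kg·m·s⁻²·m·s = kg·m²·s⁻¹
  (B) kg·s⁻¹
  (C) N·s = kg·m·s⁻²·s = kg·m·s⁻¹  ← same
  (D) [kg·m²·s⁻²] / [kg·m·s⁻¹] = m·s⁻¹
  (E) J·m⁻¹ = N·m·m⁻¹ = kg·m·s⁻²
Only (C) matches kg·m·s⁻¹.

(C)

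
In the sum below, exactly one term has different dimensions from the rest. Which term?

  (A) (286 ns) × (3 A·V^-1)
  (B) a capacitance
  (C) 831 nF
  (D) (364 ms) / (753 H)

Dimensions:
  (A) [s] · [kg⁻¹·m⁻²·s³·A²] = kg⁻¹·m⁻²·s⁴·A²
  (B) [capacitance] = kg⁻¹·m⁻²·s⁴·A²
  (C) F = C·V⁻¹ = kg⁻¹·m⁻²·s⁴·A²
  (D) [s] / [kg·m²·s⁻²·A⁻²] = kg⁻¹·m⁻²·s³·A²
All reduce to kg⁻¹·m⁻²·s⁴·A² except (D), which is kg⁻¹·m⁻²·s³·A².

(D)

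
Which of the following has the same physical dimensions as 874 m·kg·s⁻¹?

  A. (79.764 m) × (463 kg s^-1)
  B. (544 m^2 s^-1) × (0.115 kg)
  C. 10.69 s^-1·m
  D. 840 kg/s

A.

Reference: kg·m·s⁻¹.
Each option:
  A. [m] · [kg·s⁻¹] = kg·m·s⁻¹  ← same
  B. [m²·s⁻¹] · [kg] = kg·m²·s⁻¹
  C. m·s⁻¹
  D. kg·s⁻¹
Only A. matches kg·m·s⁻¹.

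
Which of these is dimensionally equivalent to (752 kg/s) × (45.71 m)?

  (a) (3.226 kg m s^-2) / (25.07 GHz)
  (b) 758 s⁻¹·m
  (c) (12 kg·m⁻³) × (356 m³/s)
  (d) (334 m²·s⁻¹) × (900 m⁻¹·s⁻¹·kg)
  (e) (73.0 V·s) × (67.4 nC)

Reference: [kg·s⁻¹] · [m] = kg·m·s⁻¹.
Each option:
  (a) [kg·m·s⁻²] / [s⁻¹] = kg·m·s⁻¹  ← same
  (b) m·s⁻¹
  (c) [kg·m⁻³] · [m³·s⁻¹] = kg·s⁻¹
  (d) [m²·s⁻¹] · [kg·m⁻¹·s⁻¹] = kg·m·s⁻²
  (e) [kg·m²·s⁻²·A⁻¹] · [s·A] = kg·m²·s⁻¹
Only (a) matches kg·m·s⁻¹.

(a)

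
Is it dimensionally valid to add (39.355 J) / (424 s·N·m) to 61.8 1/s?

Yes

Work out the base dimensions of each:
  (39.355 J) / (424 s·N·m):  [kg·m²·s⁻²] / [kg·m²·s⁻¹] = s⁻¹
  61.8 1/s:  s⁻¹
Both are s⁻¹, so they have the same dimensions and can be added.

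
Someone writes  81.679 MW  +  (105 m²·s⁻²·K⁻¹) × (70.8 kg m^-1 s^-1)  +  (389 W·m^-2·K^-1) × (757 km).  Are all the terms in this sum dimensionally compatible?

No

Dimensions:
  81.679 MW:  W = J·s⁻¹ = kg·m²·s⁻³
  (105 m²·s⁻²·K⁻¹) × (70.8 kg m^-1 s^-1):  [m²·s⁻²·K⁻¹] · [kg·m⁻¹·s⁻¹] = kg·m·s⁻³·K⁻¹
  (389 W·m^-2·K^-1) × (757 km):  [kg·s⁻³·K⁻¹] · [m] = kg·m·s⁻³·K⁻¹
The terms do not share a single dimension (kg·m²·s⁻³ vs kg·m·s⁻³·K⁻¹).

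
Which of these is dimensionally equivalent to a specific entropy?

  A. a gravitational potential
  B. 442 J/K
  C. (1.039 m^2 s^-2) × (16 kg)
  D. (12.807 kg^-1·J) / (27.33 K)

Reference: [specific entropy] = m²·s⁻²·K⁻¹.
Each option:
  A. [gravitational potential] = m²·s⁻²
  B. J·K⁻¹ = N·m·K⁻¹ = kg·m²·s⁻²·K⁻¹
  C. [m²·s⁻²] · [kg] = kg·m²·s⁻²
  D. [m²·s⁻²] / [K] = m²·s⁻²·K⁻¹  ← same
Only D. matches m²·s⁻²·K⁻¹.

D.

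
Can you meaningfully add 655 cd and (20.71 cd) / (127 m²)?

Reduce each to base SI dimensions:
  655 cd:  cd
  (20.71 cd) / (127 m²):  [cd] / [m²] = m⁻²·cd
cd ≠ m⁻²·cd, so they cannot be added.

No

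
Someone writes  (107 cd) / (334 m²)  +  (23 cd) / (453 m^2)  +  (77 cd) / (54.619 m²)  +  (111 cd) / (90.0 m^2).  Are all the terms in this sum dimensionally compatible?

In SI base units:
  (107 cd) / (334 m²):  [cd] / [m²] = m⁻²·cd
  (23 cd) / (453 m^2):  [cd] / [m²] = m⁻²·cd
  (77 cd) / (54.619 m²):  [cd] / [m²] = m⁻²·cd
  (111 cd) / (90.0 m^2):  [cd] / [m²] = m⁻²·cd
Every term reduces to m⁻²·cd.

Yes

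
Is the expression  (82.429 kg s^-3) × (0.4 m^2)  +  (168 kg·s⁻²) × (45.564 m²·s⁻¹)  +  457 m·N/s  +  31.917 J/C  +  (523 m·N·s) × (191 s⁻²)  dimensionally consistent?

In SI base units:
  (82.429 kg s^-3) × (0.4 m^2):  [kg·s⁻³] · [m²] = kg·m²·s⁻³
  (168 kg·s⁻²) × (45.564 m²·s⁻¹):  [kg·s⁻²] · [m²·s⁻¹] = kg·m²·s⁻³
  457 m·N/s:  N·m·s⁻¹ = kg·m·s⁻²·m·s⁻¹ = kg·m²·s⁻³
  31.917 J/C:  J·C⁻¹ = N·m·(s·A)⁻¹ = kg·m²·s⁻³·A⁻¹
  (523 m·N·s) × (191 s⁻²):  [kg·m²·s⁻¹] · [s⁻²] = kg·m²·s⁻³
The terms do not share a single dimension (kg·m²·s⁻³ vs kg·m²·s⁻³·A⁻¹).

No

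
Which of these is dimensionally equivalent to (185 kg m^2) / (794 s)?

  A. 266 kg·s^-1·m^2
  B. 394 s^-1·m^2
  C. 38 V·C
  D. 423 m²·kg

Reference: [kg·m²] / [s] = kg·m²·s⁻¹.
Each option:
  A. kg·m²·s⁻¹  ← same
  B. m²·s⁻¹
  C. C·V = s·A·J·C⁻¹ = kg·m²·s⁻²
  D. kg·m²
Only A. matches kg·m²·s⁻¹.

A.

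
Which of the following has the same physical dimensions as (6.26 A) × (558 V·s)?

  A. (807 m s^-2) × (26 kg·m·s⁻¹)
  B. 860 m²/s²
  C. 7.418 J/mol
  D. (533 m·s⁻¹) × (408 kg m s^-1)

Reference: [A] · [kg·m²·s⁻²·A⁻¹] = kg·m²·s⁻².
Each option:
  A. [m·s⁻²] · [kg·m·s⁻¹] = kg·m²·s⁻³
  B. m²·s⁻²
  C. J·mol⁻¹ = N·m·mol⁻¹ = kg·m²·s⁻²·mol⁻¹
  D. [m·s⁻¹] · [kg·m·s⁻¹] = kg·m²·s⁻²  ← same
Only D. matches kg·m²·s⁻².

D.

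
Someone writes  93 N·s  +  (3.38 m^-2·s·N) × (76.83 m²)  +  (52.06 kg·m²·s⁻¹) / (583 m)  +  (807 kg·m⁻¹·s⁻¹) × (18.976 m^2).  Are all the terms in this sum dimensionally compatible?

Dimensions:
  93 N·s:  N·s = kg·m·s⁻²·s = kg·m·s⁻¹
  (3.38 m^-2·s·N) × (76.83 m²):  [kg·m⁻¹·s⁻¹] · [m²] = kg·m·s⁻¹
  (52.06 kg·m²·s⁻¹) / (583 m):  [kg·m²·s⁻¹] / [m] = kg·m·s⁻¹
  (807 kg·m⁻¹·s⁻¹) × (18.976 m^2):  [kg·m⁻¹·s⁻¹] · [m²] = kg·m·s⁻¹
Every term reduces to kg·m·s⁻¹.

Yes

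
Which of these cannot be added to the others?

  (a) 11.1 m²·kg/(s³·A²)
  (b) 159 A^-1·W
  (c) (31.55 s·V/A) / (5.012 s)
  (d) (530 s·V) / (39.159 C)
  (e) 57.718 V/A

Dimensions:
  (a) kg·m²·s⁻³·A⁻²
  (b) W·A⁻¹ = J·s⁻¹·A⁻¹ = kg·m²·s⁻³·A⁻¹
  (c) [kg·m²·s⁻²·A⁻²] / [s] = kg·m²·s⁻³·A⁻²
  (d) [kg·m²·s⁻²·A⁻¹] / [s·A] = kg·m²·s⁻³·A⁻²
  (e) V·A⁻¹ = J·C⁻¹·A⁻¹ = kg·m²·s⁻³·A⁻²
All reduce to kg·m²·s⁻³·A⁻² except (b), which is kg·m²·s⁻³·A⁻¹.

(b)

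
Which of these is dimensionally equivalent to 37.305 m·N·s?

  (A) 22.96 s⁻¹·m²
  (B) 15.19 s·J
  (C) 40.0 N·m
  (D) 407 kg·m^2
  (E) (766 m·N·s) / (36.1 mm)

Reference: N·m·s = kg·m·s⁻²·m·s = kg·m²·s⁻¹.
Each option:
  (A) m²·s⁻¹
  (B) J·s = N·m·s = kg·m²·s⁻¹  ← same
  (C) N·m = kg·m·s⁻²·m = kg·m²·s⁻²
  (D) kg·m²
  (E) [kg·m²·s⁻¹] / [m] = kg·m·s⁻¹
Only (B) matches kg·m²·s⁻¹.

(B)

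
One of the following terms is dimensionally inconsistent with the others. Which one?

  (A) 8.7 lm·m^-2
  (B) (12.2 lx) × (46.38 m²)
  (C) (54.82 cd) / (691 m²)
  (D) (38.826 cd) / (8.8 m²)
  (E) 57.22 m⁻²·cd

(B)

Expand each in SI base units:
  (A) lm·m⁻² = cd·m⁻² = m⁻²·cd
  (B) [m⁻²·cd] · [m²] = cd
  (C) [cd] / [m²] = m⁻²·cd
  (D) [cd] / [m²] = m⁻²·cd
  (E) cd·m⁻² = m⁻²·cd
All reduce to m⁻²·cd except (B), which is cd.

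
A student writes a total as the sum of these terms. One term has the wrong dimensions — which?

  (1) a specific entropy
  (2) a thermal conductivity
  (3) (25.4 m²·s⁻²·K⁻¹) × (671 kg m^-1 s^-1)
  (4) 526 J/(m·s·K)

(1)

Work out the base dimensions of each:
  (1) [specific entropy] = m²·s⁻²·K⁻¹
  (2) [thermal conductivity] = kg·m·s⁻³·K⁻¹
  (3) [m²·s⁻²·K⁻¹] · [kg·m⁻¹·s⁻¹] = kg·m·s⁻³·K⁻¹
  (4) J·s⁻¹·m⁻¹·K⁻¹ = N·m·s⁻¹·m⁻¹·K⁻¹ = kg·m·s⁻³·K⁻¹
All reduce to kg·m·s⁻³·K⁻¹ except (1), which is m²·s⁻²·K⁻¹.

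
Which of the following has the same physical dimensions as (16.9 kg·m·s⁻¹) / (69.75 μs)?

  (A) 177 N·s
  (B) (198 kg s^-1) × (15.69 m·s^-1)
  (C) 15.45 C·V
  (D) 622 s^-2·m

(B)

Reference: [kg·m·s⁻¹] / [s] = kg·m·s⁻².
Each option:
  (A) N·s = kg·m·s⁻²·s = kg·m·s⁻¹
  (B) [kg·s⁻¹] · [m·s⁻¹] = kg·m·s⁻²  ← same
  (C) C·V = s·A·J·C⁻¹ = kg·m²·s⁻²
  (D) m·s⁻²
Only (B) matches kg·m·s⁻².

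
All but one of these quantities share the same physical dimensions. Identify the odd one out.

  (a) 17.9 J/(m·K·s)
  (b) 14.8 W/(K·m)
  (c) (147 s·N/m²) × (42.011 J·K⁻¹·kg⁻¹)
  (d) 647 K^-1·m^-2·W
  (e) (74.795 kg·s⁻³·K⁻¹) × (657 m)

Reduce each to base SI dimensions:
  (a) J·s⁻¹·m⁻¹·K⁻¹ = N·m·s⁻¹·m⁻¹·K⁻¹ = kg·m·s⁻³·K⁻¹
  (b) W·m⁻¹·K⁻¹ = J·s⁻¹·m⁻¹·K⁻¹ = kg·m·s⁻³·K⁻¹
  (c) [kg·m⁻¹·s⁻¹] · [m²·s⁻²·K⁻¹] = kg·m·s⁻³·K⁻¹
  (d) W·m⁻²·K⁻¹ = J·s⁻¹·m⁻²·K⁻¹ = kg·s⁻³·K⁻¹
  (e) [kg·s⁻³·K⁻¹] · [m] = kg·m·s⁻³·K⁻¹
All reduce to kg·m·s⁻³·K⁻¹ except (d), which is kg·s⁻³·K⁻¹.

(d)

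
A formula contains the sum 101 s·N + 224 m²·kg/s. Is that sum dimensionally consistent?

Reduce each to base SI dimensions:
  101 s·N:  N·s = kg·m·s⁻²·s = kg·m·s⁻¹
  224 m²·kg/s:  kg·m²·s⁻¹
kg·m·s⁻¹ ≠ kg·m²·s⁻¹, so they cannot be added.

No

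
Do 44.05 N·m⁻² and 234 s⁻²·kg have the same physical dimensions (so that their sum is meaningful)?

No

Dimensions:
  44.05 N·m⁻²:  N·m⁻² = kg·m·s⁻²·m⁻² = kg·m⁻¹·s⁻²
  234 s⁻²·kg:  kg·s⁻²
kg·m⁻¹·s⁻² ≠ kg·s⁻², so they cannot be added.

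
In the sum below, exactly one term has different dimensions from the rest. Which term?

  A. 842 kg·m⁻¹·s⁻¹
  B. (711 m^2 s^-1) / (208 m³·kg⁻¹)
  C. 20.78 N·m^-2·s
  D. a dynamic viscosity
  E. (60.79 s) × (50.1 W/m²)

Expand each in SI base units:
  A. kg·m⁻¹·s⁻¹
  B. [m²·s⁻¹] / [kg⁻¹·m³] = kg·m⁻¹·s⁻¹
  C. N·s·m⁻² = kg·m·s⁻²·s·m⁻² = kg·m⁻¹·s⁻¹
  D. [dynamic viscosity] = kg·m⁻¹·s⁻¹
  E. [s] · [kg·s⁻³] = kg·s⁻²
All reduce to kg·m⁻¹·s⁻¹ except E., which is kg·s⁻².

E.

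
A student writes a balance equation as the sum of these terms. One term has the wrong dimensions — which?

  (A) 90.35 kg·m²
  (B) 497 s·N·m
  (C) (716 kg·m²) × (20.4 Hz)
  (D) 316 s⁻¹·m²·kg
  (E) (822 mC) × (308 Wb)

(A)

Reduce each to base SI dimensions:
  (A) kg·m²
  (B) N·m·s = kg·m·s⁻²·m·s = kg·m²·s⁻¹
  (C) [kg·m²] · [s⁻¹] = kg·m²·s⁻¹
  (D) kg·m²·s⁻¹
  (E) [s·A] · [kg·m²·s⁻²·A⁻¹] = kg·m²·s⁻¹
All reduce to kg·m²·s⁻¹ except (A), which is kg·m².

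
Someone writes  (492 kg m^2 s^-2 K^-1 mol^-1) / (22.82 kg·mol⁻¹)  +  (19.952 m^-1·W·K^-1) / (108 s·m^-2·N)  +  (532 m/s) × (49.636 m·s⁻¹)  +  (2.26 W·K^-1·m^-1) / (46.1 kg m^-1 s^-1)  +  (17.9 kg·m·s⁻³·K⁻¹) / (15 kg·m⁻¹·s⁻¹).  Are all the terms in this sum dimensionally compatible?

Reduce each to base SI dimensions:
  (492 kg m^2 s^-2 K^-1 mol^-1) / (22.82 kg·mol⁻¹):  [kg·m²·s⁻²·K⁻¹·mol⁻¹] / [kg·mol⁻¹] = m²·s⁻²·K⁻¹
  (19.952 m^-1·W·K^-1) / (108 s·m^-2·N):  [kg·m·s⁻³·K⁻¹] / [kg·m⁻¹·s⁻¹] = m²·s⁻²·K⁻¹
  (532 m/s) × (49.636 m·s⁻¹):  [m·s⁻¹] · [m·s⁻¹] = m²·s⁻²
  (2.26 W·K^-1·m^-1) / (46.1 kg m^-1 s^-1):  [kg·m·s⁻³·K⁻¹] / [kg·m⁻¹·s⁻¹] = m²·s⁻²·K⁻¹
  (17.9 kg·m·s⁻³·K⁻¹) / (15 kg·m⁻¹·s⁻¹):  [kg·m·s⁻³·K⁻¹] / [kg·m⁻¹·s⁻¹] = m²·s⁻²·K⁻¹
The terms do not share a single dimension (m²·s⁻² vs m²·s⁻²·K⁻¹).

No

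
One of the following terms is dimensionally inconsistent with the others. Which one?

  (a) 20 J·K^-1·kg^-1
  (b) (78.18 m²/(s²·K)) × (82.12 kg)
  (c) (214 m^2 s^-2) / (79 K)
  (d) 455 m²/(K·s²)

(b)

Reduce each to base SI dimensions:
  (a) J·kg⁻¹·K⁻¹ = N·m·kg⁻¹·K⁻¹ = m²·s⁻²·K⁻¹
  (b) [m²·s⁻²·K⁻¹] · [kg] = kg·m²·s⁻²·K⁻¹
  (c) [m²·s⁻²] / [K] = m²·s⁻²·K⁻¹
  (d) m²·s⁻²·K⁻¹
All reduce to m²·s⁻²·K⁻¹ except (b), which is kg·m²·s⁻²·K⁻¹.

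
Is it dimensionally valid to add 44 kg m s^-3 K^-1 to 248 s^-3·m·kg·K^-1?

Reduce each to base SI dimensions:
  44 kg m s^-3 K^-1:  kg·m·s⁻³·K⁻¹
  248 s^-3·m·kg·K^-1:  kg·m·s⁻³·K⁻¹
Both are kg·m·s⁻³·K⁻¹, so they have the same dimensions and can be added.

Yes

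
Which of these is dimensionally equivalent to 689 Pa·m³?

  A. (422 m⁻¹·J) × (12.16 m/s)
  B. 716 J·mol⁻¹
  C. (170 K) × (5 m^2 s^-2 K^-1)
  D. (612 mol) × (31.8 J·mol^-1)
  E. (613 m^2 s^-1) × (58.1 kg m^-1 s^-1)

D.

Reference: Pa·m³ = N·m⁻²·m³ = kg·m²·s⁻².
Each option:
  A. [kg·m·s⁻²] · [m·s⁻¹] = kg·m²·s⁻³
  B. J·mol⁻¹ = N·m·mol⁻¹ = kg·m²·s⁻²·mol⁻¹
  C. [K] · [m²·s⁻²·K⁻¹] = m²·s⁻²
  D. [mol] · [kg·m²·s⁻²·mol⁻¹] = kg·m²·s⁻²  ← same
  E. [m²·s⁻¹] · [kg·m⁻¹·s⁻¹] = kg·m·s⁻²
Only D. matches kg·m²·s⁻².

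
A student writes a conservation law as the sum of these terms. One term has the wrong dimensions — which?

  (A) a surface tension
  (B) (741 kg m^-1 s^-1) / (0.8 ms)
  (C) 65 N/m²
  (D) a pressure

(A)

Dimensions:
  (A) [surface tension] = kg·s⁻²
  (B) [kg·m⁻¹·s⁻¹] / [s] = kg·m⁻¹·s⁻²
  (C) N·m⁻² = kg·m·s⁻²·m⁻² = kg·m⁻¹·s⁻²
  (D) [pressure] = kg·m⁻¹·s⁻²
All reduce to kg·m⁻¹·s⁻² except (A), which is kg·s⁻².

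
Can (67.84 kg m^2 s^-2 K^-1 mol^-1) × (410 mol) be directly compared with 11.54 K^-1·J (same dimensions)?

Dimensions:
  (67.84 kg m^2 s^-2 K^-1 mol^-1) × (410 mol):  [kg·m²·s⁻²·K⁻¹·mol⁻¹] · [mol] = kg·m²·s⁻²·K⁻¹
  11.54 K^-1·J:  J·K⁻¹ = N·m·K⁻¹ = kg·m²·s⁻²·K⁻¹
Both are kg·m²·s⁻²·K⁻¹, so they have the same dimensions and can be added.

Yes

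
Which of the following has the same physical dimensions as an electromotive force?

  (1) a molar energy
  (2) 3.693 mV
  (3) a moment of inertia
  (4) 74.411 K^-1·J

Reference: [electromotive force] = kg·m²·s⁻³·A⁻¹.
Each option:
  (1) [molar energy] = kg·m²·s⁻²·mol⁻¹
  (2) V = J·C⁻¹ = kg·m²·s⁻³·A⁻¹  ← same
  (3) [moment of inertia] = kg·m²
  (4) J·K⁻¹ = N·m·K⁻¹ = kg·m²·s⁻²·K⁻¹
Only (2) matches kg·m²·s⁻³·A⁻¹.

(2)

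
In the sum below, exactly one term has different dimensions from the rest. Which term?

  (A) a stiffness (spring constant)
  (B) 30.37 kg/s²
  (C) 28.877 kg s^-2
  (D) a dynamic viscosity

(D)

Reduce each to base SI dimensions:
  (A) [stiffness (spring constant)] = kg·s⁻²
  (B) kg·s⁻²
  (C) kg·s⁻²
  (D) [dynamic viscosity] = kg·m⁻¹·s⁻¹
All reduce to kg·s⁻² except (D), which is kg·m⁻¹·s⁻¹.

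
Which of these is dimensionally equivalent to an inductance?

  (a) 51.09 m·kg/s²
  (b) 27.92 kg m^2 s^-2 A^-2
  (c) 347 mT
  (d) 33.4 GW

(b)

Reference: [inductance] = kg·m²·s⁻²·A⁻².
Each option:
  (a) kg·m·s⁻²
  (b) kg·m²·s⁻²·A⁻²  ← same
  (c) T = Wb·m⁻² = kg·s⁻²·A⁻¹
  (d) W = J·s⁻¹ = kg·m²·s⁻³
Only (b) matches kg·m²·s⁻²·A⁻².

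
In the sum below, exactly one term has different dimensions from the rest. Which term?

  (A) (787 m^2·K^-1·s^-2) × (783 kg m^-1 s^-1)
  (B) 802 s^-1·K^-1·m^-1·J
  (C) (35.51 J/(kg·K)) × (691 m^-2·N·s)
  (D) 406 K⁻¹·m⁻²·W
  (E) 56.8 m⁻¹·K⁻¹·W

(D)

Dimensions:
  (A) [m²·s⁻²·K⁻¹] · [kg·m⁻¹·s⁻¹] = kg·m·s⁻³·K⁻¹
  (B) J·s⁻¹·m⁻¹·K⁻¹ = N·m·s⁻¹·m⁻¹·K⁻¹ = kg·m·s⁻³·K⁻¹
  (C) [m²·s⁻²·K⁻¹] · [kg·m⁻¹·s⁻¹] = kg·m·s⁻³·K⁻¹
  (D) W·m⁻²·K⁻¹ = J·s⁻¹·m⁻²·K⁻¹ = kg·s⁻³·K⁻¹
  (E) W·m⁻¹·K⁻¹ = J·s⁻¹·m⁻¹·K⁻¹ = kg·m·s⁻³·K⁻¹
All reduce to kg·m·s⁻³·K⁻¹ except (D), which is kg·s⁻³·K⁻¹.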